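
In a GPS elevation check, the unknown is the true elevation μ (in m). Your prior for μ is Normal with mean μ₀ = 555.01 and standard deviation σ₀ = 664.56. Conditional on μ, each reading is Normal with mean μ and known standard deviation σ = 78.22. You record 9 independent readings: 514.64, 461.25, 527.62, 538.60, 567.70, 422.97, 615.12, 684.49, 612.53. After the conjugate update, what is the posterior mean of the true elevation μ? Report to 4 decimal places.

For Normal data with known variance σ², a Normal(μ₀, σ₀²) prior on μ is conjugate. Posterior precision = 1/σ₀² + n/σ²; posterior mean is the precision-weighted average of μ₀ and x̄.
Σxᵢ = 514.64 + 461.25 + 527.62 + 538.60 + 567.70 + 422.97 + 615.12 + 684.49 + 612.53 = 4944.92, so n·x̄ = 4944.92.
σ₀² = 664.56² = 441639.9936, σ² = 78.22² = 6118.3684; σ² + n·σ₀² = 6118.3684 + 9·441639.9936 = 3980878.3108.
Posterior mean = (μ₀/σ₀² + n·x̄/σ²)/(1/σ₀² + n/σ²) = (σ²·μ₀ + σ₀²·n·x̄)/(σ² + n·σ₀²) = (6118.3684·555.01 + 441639.9936·4944.92)/3980878.3108 = 2187270192.798196/3980878.3108 = 549.4441.

549.4441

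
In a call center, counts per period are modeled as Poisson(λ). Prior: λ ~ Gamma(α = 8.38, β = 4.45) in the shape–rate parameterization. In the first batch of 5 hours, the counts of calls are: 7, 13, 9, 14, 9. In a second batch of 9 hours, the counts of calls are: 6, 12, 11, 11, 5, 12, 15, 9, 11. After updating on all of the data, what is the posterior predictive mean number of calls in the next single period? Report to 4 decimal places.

8.2591

With a Gamma(shape α, rate β) prior, the Poisson likelihood is conjugate: the posterior is Gamma(α + ΣXᵢ, β + n).
Batch 1: sum of counts S = 52 over n = 5 hours.
After batch 1: Gamma(α+S, β+n) = Gamma(8.38+52, 4.45+5) = Gamma(60.38, 9.45).
Batch 2: sum of counts S = 92 over n = 9 hours.
After batch 2: Gamma(α+S, β+n) = Gamma(60.38+92, 9.45+9) = Gamma(152.38, 18.45).
The predictive distribution for one future period is NegBinom with mean α/β = 8.2591.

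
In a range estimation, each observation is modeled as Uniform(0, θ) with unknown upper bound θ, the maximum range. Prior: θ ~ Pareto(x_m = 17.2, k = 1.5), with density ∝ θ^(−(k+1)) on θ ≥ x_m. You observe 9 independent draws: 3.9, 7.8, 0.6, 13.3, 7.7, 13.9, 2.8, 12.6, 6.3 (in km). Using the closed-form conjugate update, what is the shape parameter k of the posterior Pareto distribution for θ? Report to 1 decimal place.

10.5

A Pareto(scale x_m, shape k) prior on the upper bound θ of Uniform(0, θ) is conjugate: posterior is Pareto(max(x_m, max xᵢ), k + n).
Sample maximum = 13.9; prior scale x_m = 17.2 → posterior scale = max = 17.2.
Posterior shape = 1.5 + 9 = 10.5.
Posterior shape k = 10.5.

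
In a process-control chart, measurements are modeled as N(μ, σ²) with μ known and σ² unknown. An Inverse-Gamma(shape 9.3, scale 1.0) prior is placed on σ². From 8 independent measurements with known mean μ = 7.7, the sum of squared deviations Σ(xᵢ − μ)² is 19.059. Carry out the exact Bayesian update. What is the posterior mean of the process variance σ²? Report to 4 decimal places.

With known mean μ and an Inverse-Gamma(α, β) prior on σ², the Normal likelihood is conjugate: posterior is Inv-Gamma(α + n/2, β + Σ(xᵢ−μ)²/2).
Posterior: Inv-Gamma(9.3 + 8/2, 1.0 + 19.059/2) = Inv-Gamma(13.30, 10.5295).
E[σ²|data] = β/(α−1) = 10.5295/12.30 = 0.8561.

0.8561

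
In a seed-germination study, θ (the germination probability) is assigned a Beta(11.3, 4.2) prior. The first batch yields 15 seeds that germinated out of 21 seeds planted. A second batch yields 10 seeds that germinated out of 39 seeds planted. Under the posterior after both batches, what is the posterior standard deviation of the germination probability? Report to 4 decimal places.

The Beta prior is conjugate to a Binomial/Bernoulli likelihood; the update adds successes to α and failures to β.
After batch 1: Beta(11.3+15, 4.2+6) = Beta(26.3, 10.2).
After batch 2: Beta(26.3+10, 10.2+29) = Beta(36.3, 39.2).
Var = αβ/((α+β)²(α+β+1)) = 36.3·39.2/(75.5²·76.5) = 0.00326315; SD = √0.00326315 = 0.0571.

0.0571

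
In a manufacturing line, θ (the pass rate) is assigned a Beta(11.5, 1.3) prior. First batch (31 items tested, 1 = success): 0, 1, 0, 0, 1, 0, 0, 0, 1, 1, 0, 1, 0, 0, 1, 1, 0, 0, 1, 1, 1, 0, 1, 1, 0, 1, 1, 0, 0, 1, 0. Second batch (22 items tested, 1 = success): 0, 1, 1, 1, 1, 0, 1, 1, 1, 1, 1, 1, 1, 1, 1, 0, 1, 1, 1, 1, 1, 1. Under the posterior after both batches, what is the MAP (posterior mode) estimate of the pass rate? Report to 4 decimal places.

The Beta prior is conjugate to a Binomial/Bernoulli likelihood; the update adds successes to α and failures to β.
After batch 1: Beta(11.5+15, 1.3+16) = Beta(26.5, 17.3).
After batch 2: Beta(26.5+19, 17.3+3) = Beta(45.5, 20.3).
Mode of Beta(a,b) for a,b>1 is (a−1)/(a+b−2) = 44.5/63.8 = 0.6975.

0.6975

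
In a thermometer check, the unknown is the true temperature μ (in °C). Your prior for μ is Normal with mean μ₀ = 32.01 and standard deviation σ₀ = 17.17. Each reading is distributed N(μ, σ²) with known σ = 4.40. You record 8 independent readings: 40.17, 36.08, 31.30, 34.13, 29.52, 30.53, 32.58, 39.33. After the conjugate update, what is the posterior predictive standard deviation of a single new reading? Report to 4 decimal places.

For Normal data with known variance σ², a Normal(μ₀, σ₀²) prior on μ is conjugate. Posterior precision = 1/σ₀² + n/σ²; posterior mean is the precision-weighted average of μ₀ and x̄.
σ₀² = 17.17² = 294.8089, σ² = 4.40² = 19.36; σ² + n·σ₀² = 19.36 + 8·294.8089 = 2377.8312.
Posterior precision = 1/σ₀² + n/σ² = 1/294.8089 + 8/19.36 = (σ² + n·σ₀²)/(σ₀²σ²) = 2377.8312/(294.8089·19.36); posterior variance σₙ² = σ₀²σ²/(σ² + n·σ₀²) = 294.8089·19.36/2377.8312 = 2.400297.
Predictive variance for one new observation = σₙ² + σ² = 294.8089·19.36/2377.8312 + 19.36 = σ²·(σ₀² + 2377.8312)/2377.8312 = 19.36·2672.6401/2377.8312 = 21.760297; SD = √(19.36·2672.6401/2377.8312) = 4.6648.

4.6648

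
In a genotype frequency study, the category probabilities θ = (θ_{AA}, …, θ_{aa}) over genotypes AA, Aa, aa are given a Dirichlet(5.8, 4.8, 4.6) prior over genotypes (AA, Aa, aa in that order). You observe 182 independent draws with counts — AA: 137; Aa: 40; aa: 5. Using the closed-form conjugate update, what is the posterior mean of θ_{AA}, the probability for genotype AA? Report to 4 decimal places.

0.7241

The Dirichlet prior is conjugate to the Multinomial likelihood: each posterior αⱼ = prior αⱼ + observed count nⱼ.
Posterior concentration: (142.8, 44.8, 9.6), total = 197.2.
E[θ_{AA}|data] = α_{AA}/Σα = 142.8/197.2 = 0.7241.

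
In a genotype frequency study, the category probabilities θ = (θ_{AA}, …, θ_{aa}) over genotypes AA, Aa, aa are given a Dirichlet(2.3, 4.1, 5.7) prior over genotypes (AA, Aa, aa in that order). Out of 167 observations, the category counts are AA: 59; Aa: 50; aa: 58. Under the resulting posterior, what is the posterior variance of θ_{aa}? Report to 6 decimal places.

The Dirichlet prior is conjugate to the Multinomial likelihood: each posterior αⱼ = prior αⱼ + observed count nⱼ.
Posterior concentration: (61.3, 54.1, 63.7), total = 179.1.
Var[θ_j] = α_j(Σα−α_j)/((Σα)²(Σα+1)) = 63.7·115.4/(179.1²·180.1) = 0.001272.

0.001272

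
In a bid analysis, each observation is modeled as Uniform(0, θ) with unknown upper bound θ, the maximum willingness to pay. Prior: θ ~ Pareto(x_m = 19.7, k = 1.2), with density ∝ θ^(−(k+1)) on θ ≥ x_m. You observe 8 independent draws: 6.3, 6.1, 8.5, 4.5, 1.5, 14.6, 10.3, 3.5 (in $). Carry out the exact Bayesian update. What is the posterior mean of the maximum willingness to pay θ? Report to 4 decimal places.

22.1024

A Pareto(scale x_m, shape k) prior on the upper bound θ of Uniform(0, θ) is conjugate: posterior is Pareto(max(x_m, max xᵢ), k + n).
Sample maximum = 14.6; prior scale x_m = 19.7 → posterior scale = max = 19.7.
Posterior shape = 1.2 + 8 = 9.2.
E[θ|data] = k·x_m/(k−1) = 9.2·19.7/8.2 = 22.1024.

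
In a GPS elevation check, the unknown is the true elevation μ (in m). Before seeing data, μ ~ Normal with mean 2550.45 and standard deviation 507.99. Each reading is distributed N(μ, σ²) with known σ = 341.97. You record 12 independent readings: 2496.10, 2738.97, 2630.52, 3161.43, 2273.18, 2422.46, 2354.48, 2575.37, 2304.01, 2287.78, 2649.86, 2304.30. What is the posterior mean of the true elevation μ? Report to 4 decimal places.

2517.7724

For Normal data with known variance σ², a Normal(μ₀, σ₀²) prior on μ is conjugate. Posterior precision = 1/σ₀² + n/σ²; posterior mean is the precision-weighted average of μ₀ and x̄.
Σxᵢ = 2496.10 + 2738.97 + 2630.52 + 3161.43 + 2273.18 + 2422.46 + 2354.48 + 2575.37 + 2304.01 + 2287.78 + 2649.86 + 2304.30 = 30198.46, so n·x̄ = 30198.46.
σ₀² = 507.99² = 258053.8401, σ² = 341.97² = 116943.4809; σ² + n·σ₀² = 116943.4809 + 12·258053.8401 = 3213589.5621.
Posterior mean = (μ₀/σ₀² + n·x̄/σ²)/(1/σ₀² + n/σ²) = (σ²·μ₀ + σ₀²·n·x̄)/(σ² + n·σ₀²) = (116943.4809·2550.45 + 258053.8401·30198.46)/3213589.5621 = 8091087068.967651/3213589.5621 = 2517.7724.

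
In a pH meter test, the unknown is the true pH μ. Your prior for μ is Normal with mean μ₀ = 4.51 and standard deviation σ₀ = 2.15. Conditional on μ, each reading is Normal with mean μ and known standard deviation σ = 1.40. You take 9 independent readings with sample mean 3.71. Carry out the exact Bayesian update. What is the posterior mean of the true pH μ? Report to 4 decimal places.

3.7460

For Normal data with known variance σ², a Normal(μ₀, σ₀²) prior on μ is conjugate. Posterior precision = 1/σ₀² + n/σ²; posterior mean is the precision-weighted average of μ₀ and x̄.
n·x̄ = 9·3.71 = 33.39.
σ₀² = 2.15² = 4.6225, σ² = 1.40² = 1.96; σ² + n·σ₀² = 1.96 + 9·4.6225 = 43.5625.
Posterior mean = (μ₀/σ₀² + n·x̄/σ²)/(1/σ₀² + n/σ²) = (σ²·μ₀ + σ₀²·n·x̄)/(σ² + n·σ₀²) = (1.96·4.51 + 4.6225·33.39)/43.5625 = 163.184875/43.5625 = 3.7460.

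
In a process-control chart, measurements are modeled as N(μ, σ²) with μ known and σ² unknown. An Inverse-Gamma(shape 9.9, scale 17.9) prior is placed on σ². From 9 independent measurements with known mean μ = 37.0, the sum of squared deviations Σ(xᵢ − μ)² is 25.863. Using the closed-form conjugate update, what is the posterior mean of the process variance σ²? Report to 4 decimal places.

With known mean μ and an Inverse-Gamma(α, β) prior on σ², the Normal likelihood is conjugate: posterior is Inv-Gamma(α + n/2, β + Σ(xᵢ−μ)²/2).
Posterior: Inv-Gamma(9.9 + 9/2, 17.9 + 25.863/2) = Inv-Gamma(14.40, 30.8315).
E[σ²|data] = β/(α−1) = 30.8315/13.40 = 2.3009.

2.3009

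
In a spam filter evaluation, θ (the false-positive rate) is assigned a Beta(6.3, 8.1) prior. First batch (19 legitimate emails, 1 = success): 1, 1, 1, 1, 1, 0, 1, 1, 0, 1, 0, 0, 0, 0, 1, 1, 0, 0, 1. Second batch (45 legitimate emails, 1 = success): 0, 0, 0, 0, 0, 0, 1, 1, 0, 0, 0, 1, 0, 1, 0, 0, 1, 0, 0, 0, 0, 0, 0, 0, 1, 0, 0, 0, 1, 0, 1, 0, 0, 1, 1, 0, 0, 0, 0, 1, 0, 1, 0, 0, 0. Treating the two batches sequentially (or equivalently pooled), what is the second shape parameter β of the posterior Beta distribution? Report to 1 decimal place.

49.1

The Beta prior is conjugate to a Binomial/Bernoulli likelihood; the update adds successes to α and failures to β.
After batch 1: Beta(6.3+11, 8.1+8) = Beta(17.3, 16.1).
After batch 2: Beta(17.3+12, 16.1+33) = Beta(29.3, 49.1).
Posterior β = 49.1.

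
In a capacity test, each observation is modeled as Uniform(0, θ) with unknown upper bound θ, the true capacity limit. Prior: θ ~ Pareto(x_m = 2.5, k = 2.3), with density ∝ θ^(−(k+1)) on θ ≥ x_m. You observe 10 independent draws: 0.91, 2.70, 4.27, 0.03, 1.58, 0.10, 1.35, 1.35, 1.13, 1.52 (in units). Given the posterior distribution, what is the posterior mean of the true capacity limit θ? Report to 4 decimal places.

4.6479

A Pareto(scale x_m, shape k) prior on the upper bound θ of Uniform(0, θ) is conjugate: posterior is Pareto(max(x_m, max xᵢ), k + n).
Sample maximum = 4.27; prior scale x_m = 2.5 → posterior scale = max = 4.27.
Posterior shape = 2.3 + 10 = 12.3.
E[θ|data] = k·x_m/(k−1) = 12.3·4.27/11.3 = 4.6479.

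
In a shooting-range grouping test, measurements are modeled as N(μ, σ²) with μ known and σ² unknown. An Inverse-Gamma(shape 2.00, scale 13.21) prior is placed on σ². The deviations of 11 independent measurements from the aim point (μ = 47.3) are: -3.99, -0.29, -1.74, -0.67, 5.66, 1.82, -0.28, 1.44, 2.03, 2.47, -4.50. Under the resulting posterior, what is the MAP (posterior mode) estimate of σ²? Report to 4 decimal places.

With known mean μ and an Inverse-Gamma(α, β) prior on σ², the Normal likelihood is conjugate: posterior is Inv-Gamma(α + n/2, β + Σ(xᵢ−μ)²/2).
Σ(xᵢ−μ)² = (-3.99)² + (-0.29)² + (-1.74)² + (-0.67)² + (5.66)² + (1.82)² + (-0.28)² + (1.44)² + (2.03)² + (2.47)² + (-4.50)² = 87.4525.
Posterior: Inv-Gamma(2.00 + 11/2, 13.21 + 87.4525/2) = Inv-Gamma(7.50, 56.93625).
Mode = β/(α+1) = 56.93625/8.50 = 6.6984.

6.6984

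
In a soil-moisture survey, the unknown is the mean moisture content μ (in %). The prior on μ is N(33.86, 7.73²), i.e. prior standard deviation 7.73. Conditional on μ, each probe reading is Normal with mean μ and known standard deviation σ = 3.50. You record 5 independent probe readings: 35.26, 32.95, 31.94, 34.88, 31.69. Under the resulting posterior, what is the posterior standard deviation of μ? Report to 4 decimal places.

1.5341

For Normal data with known variance σ², a Normal(μ₀, σ₀²) prior on μ is conjugate. Posterior precision = 1/σ₀² + n/σ²; posterior mean is the precision-weighted average of μ₀ and x̄.
σ₀² = 7.73² = 59.7529, σ² = 3.50² = 12.25; σ² + n·σ₀² = 12.25 + 5·59.7529 = 311.0145.
Posterior precision = 1/σ₀² + n/σ² = 1/59.7529 + 5/12.25 = (σ² + n·σ₀²)/(σ₀²σ²) = 311.0145/(59.7529·12.25); posterior variance σₙ² = σ₀²σ²/(σ² + n·σ₀²) = 59.7529·12.25/311.0145 = 2.353501.
Posterior SD = √σₙ² = √(59.7529·12.25/311.0145) = 1.5341.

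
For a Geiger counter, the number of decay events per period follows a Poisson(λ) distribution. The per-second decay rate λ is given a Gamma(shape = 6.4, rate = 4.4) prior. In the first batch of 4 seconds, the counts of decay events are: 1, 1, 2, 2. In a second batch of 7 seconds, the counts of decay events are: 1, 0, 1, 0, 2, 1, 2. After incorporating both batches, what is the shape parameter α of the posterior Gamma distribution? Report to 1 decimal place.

19.4

With a Gamma(shape α, rate β) prior, the Poisson likelihood is conjugate: the posterior is Gamma(α + ΣXᵢ, β + n).
Batch 1: sum of counts S = 6 over n = 4 seconds.
After batch 1: Gamma(α+S, β+n) = Gamma(6.4+6, 4.4+4) = Gamma(12.4, 8.4).
Batch 2: sum of counts S = 7 over n = 7 seconds.
After batch 2: Gamma(α+S, β+n) = Gamma(12.4+7, 8.4+7) = Gamma(19.4, 15.4).
Posterior α = 19.4.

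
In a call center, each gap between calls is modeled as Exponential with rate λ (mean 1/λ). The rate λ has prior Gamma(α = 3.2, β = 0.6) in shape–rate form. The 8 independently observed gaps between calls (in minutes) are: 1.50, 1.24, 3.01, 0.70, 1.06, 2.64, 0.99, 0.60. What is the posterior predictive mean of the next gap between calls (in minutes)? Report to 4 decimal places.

With a Gamma(shape α, rate β) prior on the exponential rate λ, the posterior after n observations with total T = Σxᵢ is Gamma(α+n, β+T).
Sum of observations T = 11.74 minutes; n = 8.
Posterior: Gamma(3.2+8, 0.6+11.74) = Gamma(11.2, 12.34).
The predictive distribution for the next observation is Lomax; its mean is β/(α−1) = 12.34/10.2 = 1.2098.

1.2098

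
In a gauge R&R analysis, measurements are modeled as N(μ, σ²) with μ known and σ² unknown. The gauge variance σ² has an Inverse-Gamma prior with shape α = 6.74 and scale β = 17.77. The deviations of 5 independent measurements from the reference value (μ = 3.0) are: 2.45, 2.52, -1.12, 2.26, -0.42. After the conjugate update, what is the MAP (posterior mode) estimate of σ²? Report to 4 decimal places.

With known mean μ and an Inverse-Gamma(α, β) prior on σ², the Normal likelihood is conjugate: posterior is Inv-Gamma(α + n/2, β + Σ(xᵢ−μ)²/2).
Σ(xᵢ−μ)² = (2.45)² + (2.52)² + (-1.12)² + (2.26)² + (-0.42)² = 18.8913.
Posterior: Inv-Gamma(6.74 + 5/2, 17.77 + 18.8913/2) = Inv-Gamma(9.24, 27.21565).
Mode = β/(α+1) = 27.21565/10.24 = 2.6578.

2.6578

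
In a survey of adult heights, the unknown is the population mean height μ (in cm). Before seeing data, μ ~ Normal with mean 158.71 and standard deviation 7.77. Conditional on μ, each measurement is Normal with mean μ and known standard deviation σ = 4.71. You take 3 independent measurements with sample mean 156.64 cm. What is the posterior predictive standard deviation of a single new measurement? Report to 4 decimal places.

For Normal data with known variance σ², a Normal(μ₀, σ₀²) prior on μ is conjugate. Posterior precision = 1/σ₀² + n/σ²; posterior mean is the precision-weighted average of μ₀ and x̄.
σ₀² = 7.77² = 60.3729, σ² = 4.71² = 22.1841; σ² + n·σ₀² = 22.1841 + 3·60.3729 = 203.3028.
Posterior precision = 1/σ₀² + n/σ² = 1/60.3729 + 3/22.1841 = (σ² + n·σ₀²)/(σ₀²σ²) = 203.3028/(60.3729·22.1841); posterior variance σₙ² = σ₀²σ²/(σ² + n·σ₀²) = 60.3729·22.1841/203.3028 = 6.587801.
Predictive variance for one new observation = σₙ² + σ² = 60.3729·22.1841/203.3028 + 22.1841 = σ²·(σ₀² + 203.3028)/203.3028 = 22.1841·263.6757/203.3028 = 28.771901; SD = √(22.1841·263.6757/203.3028) = 5.3639.

5.3639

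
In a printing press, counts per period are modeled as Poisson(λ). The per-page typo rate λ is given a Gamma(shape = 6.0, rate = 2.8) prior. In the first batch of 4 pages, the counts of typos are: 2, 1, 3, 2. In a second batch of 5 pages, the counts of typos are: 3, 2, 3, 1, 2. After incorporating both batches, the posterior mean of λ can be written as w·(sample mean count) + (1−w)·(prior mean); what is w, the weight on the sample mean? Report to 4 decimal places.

0.7627

With a Gamma(shape α, rate β) prior, the Poisson likelihood is conjugate: the posterior is Gamma(α + ΣXᵢ, β + n).
Total number of pages: n = 4 + 5 = 9.
Posterior mean = (α₀+S)/(β₀+n) = [n/(β₀+n)]·(S/n) + [β₀/(β₀+n)]·(α₀/β₀), so only n and β₀ enter the weight.
Weight on data w = n/(β₀+n) = 9/(2.8+9) = 9/11.8 = 0.7627.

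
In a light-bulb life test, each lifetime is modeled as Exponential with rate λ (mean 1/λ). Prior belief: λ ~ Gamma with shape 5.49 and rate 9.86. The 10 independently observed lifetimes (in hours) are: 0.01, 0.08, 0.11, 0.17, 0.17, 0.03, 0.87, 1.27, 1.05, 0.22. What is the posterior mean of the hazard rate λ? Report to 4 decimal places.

1.1192

With a Gamma(shape α, rate β) prior on the exponential rate λ, the posterior after n observations with total T = Σxᵢ is Gamma(α+n, β+T).
Sum of observations T = 3.98 hours; n = 10.
Posterior: Gamma(5.49+10, 9.86+3.98) = Gamma(15.49, 13.84).
Posterior mean of λ = α/β = 15.49/13.84 = 1.1192.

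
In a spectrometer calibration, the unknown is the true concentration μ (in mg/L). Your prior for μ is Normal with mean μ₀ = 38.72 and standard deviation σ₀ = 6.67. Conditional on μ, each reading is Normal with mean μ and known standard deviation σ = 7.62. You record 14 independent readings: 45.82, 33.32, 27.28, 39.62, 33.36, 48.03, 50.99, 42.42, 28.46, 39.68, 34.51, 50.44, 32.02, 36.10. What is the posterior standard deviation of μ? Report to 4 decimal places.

1.9478

For Normal data with known variance σ², a Normal(μ₀, σ₀²) prior on μ is conjugate. Posterior precision = 1/σ₀² + n/σ²; posterior mean is the precision-weighted average of μ₀ and x̄.
σ₀² = 6.67² = 44.4889, σ² = 7.62² = 58.0644; σ² + n·σ₀² = 58.0644 + 14·44.4889 = 680.909.
Posterior precision = 1/σ₀² + n/σ² = 1/44.4889 + 14/58.0644 = (σ² + n·σ₀²)/(σ₀²σ²) = 680.909/(44.4889·58.0644); posterior variance σₙ² = σ₀²σ²/(σ² + n·σ₀²) = 44.4889·58.0644/680.909 = 3.793783.
Posterior SD = √σₙ² = √(44.4889·58.0644/680.909) = 1.9478.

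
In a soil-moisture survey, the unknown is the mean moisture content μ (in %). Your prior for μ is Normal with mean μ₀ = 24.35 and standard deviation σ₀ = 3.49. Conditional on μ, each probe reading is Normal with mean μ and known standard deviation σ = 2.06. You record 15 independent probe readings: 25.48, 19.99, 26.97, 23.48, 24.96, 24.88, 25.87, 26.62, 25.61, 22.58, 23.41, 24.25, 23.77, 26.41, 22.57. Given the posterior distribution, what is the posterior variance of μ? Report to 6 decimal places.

For Normal data with known variance σ², a Normal(μ₀, σ₀²) prior on μ is conjugate. Posterior precision = 1/σ₀² + n/σ²; posterior mean is the precision-weighted average of μ₀ and x̄.
σ₀² = 3.49² = 12.1801, σ² = 2.06² = 4.2436; σ² + n·σ₀² = 4.2436 + 15·12.1801 = 186.9451.
Posterior precision = 1/σ₀² + n/σ² = 1/12.1801 + 15/4.2436 = (σ² + n·σ₀²)/(σ₀²σ²) = 186.9451/(12.1801·4.2436); posterior variance σₙ² = σ₀²σ²/(σ² + n·σ₀²) = 12.1801·4.2436/186.9451 = 0.276485.

0.276485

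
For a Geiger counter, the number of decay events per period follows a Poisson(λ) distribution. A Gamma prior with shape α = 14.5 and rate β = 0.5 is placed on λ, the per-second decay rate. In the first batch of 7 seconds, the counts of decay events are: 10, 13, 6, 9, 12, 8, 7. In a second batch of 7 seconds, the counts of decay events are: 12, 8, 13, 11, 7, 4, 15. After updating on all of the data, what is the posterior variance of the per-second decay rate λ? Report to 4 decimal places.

With a Gamma(shape α, rate β) prior, the Poisson likelihood is conjugate: the posterior is Gamma(α + ΣXᵢ, β + n).
Batch 1: sum of counts S = 65 over n = 7 seconds.
After batch 1: Gamma(α+S, β+n) = Gamma(14.5+65, 0.5+7) = Gamma(79.5, 7.5).
Batch 2: sum of counts S = 70 over n = 7 seconds.
After batch 2: Gamma(α+S, β+n) = Gamma(79.5+70, 7.5+7) = Gamma(149.5, 14.5).
Var = α/β² = 149.5/14.5² = 0.7111.

0.7111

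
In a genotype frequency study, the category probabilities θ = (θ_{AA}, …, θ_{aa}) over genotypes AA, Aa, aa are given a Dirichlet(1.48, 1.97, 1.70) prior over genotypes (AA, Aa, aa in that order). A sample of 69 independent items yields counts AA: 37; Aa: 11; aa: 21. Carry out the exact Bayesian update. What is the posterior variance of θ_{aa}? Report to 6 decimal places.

The Dirichlet prior is conjugate to the Multinomial likelihood: each posterior αⱼ = prior αⱼ + observed count nⱼ.
Posterior concentration: (38.48, 12.97, 22.70), total = 74.15.
Var[θ_j] = α_j(Σα−α_j)/((Σα)²(Σα+1)) = 22.70·51.45/(74.15²·75.15) = 0.002827.

0.002827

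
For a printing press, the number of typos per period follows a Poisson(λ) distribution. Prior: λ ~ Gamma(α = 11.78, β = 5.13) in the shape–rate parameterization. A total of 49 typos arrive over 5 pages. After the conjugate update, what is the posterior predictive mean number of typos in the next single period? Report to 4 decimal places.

6.0000

With a Gamma(shape α, rate β) prior, the Poisson likelihood is conjugate: the posterior is Gamma(α + ΣXᵢ, β + n).
Posterior: Gamma(α+S, β+n) = Gamma(11.78+49, 5.13+5) = Gamma(60.78, 10.13).
The predictive distribution for one future period is NegBinom with mean α/β = 6.0000.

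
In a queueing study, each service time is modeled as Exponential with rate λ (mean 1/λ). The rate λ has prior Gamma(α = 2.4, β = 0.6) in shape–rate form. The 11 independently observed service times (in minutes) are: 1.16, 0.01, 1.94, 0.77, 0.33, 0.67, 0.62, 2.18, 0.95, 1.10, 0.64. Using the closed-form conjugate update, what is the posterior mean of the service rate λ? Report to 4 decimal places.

1.2215

With a Gamma(shape α, rate β) prior on the exponential rate λ, the posterior after n observations with total T = Σxᵢ is Gamma(α+n, β+T).
Sum of observations T = 10.37 minutes; n = 11.
Posterior: Gamma(2.4+11, 0.6+10.37) = Gamma(13.4, 10.97).
Posterior mean of λ = α/β = 13.4/10.97 = 1.2215.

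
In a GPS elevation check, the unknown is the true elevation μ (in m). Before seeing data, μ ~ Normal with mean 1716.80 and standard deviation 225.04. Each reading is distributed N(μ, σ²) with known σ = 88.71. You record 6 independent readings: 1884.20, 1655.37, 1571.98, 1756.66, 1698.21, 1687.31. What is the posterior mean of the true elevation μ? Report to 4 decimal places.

1709.1530

For Normal data with known variance σ², a Normal(μ₀, σ₀²) prior on μ is conjugate. Posterior precision = 1/σ₀² + n/σ²; posterior mean is the precision-weighted average of μ₀ and x̄.
Σxᵢ = 1884.20 + 1655.37 + 1571.98 + 1756.66 + 1698.21 + 1687.31 = 10253.73, so n·x̄ = 10253.73.
σ₀² = 225.04² = 50643.0016, σ² = 88.71² = 7869.4641; σ² + n·σ₀² = 7869.4641 + 6·50643.0016 = 311727.4737.
Posterior mean = (μ₀/σ₀² + n·x̄/σ²)/(1/σ₀² + n/σ²) = (σ²·μ₀ + σ₀²·n·x̄)/(σ² + n·σ₀²) = (7869.4641·1716.80 + 50643.0016·10253.73)/311727.4737 = 532789960.762848/311727.4737 = 1709.1530.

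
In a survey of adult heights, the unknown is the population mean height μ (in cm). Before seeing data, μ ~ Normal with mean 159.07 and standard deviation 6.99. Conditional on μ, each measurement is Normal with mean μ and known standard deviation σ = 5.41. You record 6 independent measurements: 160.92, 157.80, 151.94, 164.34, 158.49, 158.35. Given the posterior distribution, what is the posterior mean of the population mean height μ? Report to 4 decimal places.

For Normal data with known variance σ², a Normal(μ₀, σ₀²) prior on μ is conjugate. Posterior precision = 1/σ₀² + n/σ²; posterior mean is the precision-weighted average of μ₀ and x̄.
Σxᵢ = 160.92 + 157.80 + 151.94 + 164.34 + 158.49 + 158.35 = 951.84, so n·x̄ = 951.84.
σ₀² = 6.99² = 48.8601, σ² = 5.41² = 29.2681; σ² + n·σ₀² = 29.2681 + 6·48.8601 = 322.4287.
Posterior mean = (μ₀/σ₀² + n·x̄/σ²)/(1/σ₀² + n/σ²) = (σ²·μ₀ + σ₀²·n·x̄)/(σ² + n·σ₀²) = (29.2681·159.07 + 48.8601·951.84)/322.4287 = 51162.674251/322.4287 = 158.6790.

158.6790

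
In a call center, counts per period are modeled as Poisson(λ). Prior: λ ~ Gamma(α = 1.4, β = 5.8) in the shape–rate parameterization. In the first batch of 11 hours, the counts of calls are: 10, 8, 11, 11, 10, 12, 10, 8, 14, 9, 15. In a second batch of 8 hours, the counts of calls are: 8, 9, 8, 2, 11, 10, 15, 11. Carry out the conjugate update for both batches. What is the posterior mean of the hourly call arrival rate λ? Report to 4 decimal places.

7.7984

With a Gamma(shape α, rate β) prior, the Poisson likelihood is conjugate: the posterior is Gamma(α + ΣXᵢ, β + n).
Batch 1: sum of counts S = 118 over n = 11 hours.
After batch 1: Gamma(α+S, β+n) = Gamma(1.4+118, 5.8+11) = Gamma(119.4, 16.8).
Batch 2: sum of counts S = 74 over n = 8 hours.
After batch 2: Gamma(α+S, β+n) = Gamma(119.4+74, 16.8+8) = Gamma(193.4, 24.8).
Posterior mean = α/β = 193.4/24.8 = 7.7984.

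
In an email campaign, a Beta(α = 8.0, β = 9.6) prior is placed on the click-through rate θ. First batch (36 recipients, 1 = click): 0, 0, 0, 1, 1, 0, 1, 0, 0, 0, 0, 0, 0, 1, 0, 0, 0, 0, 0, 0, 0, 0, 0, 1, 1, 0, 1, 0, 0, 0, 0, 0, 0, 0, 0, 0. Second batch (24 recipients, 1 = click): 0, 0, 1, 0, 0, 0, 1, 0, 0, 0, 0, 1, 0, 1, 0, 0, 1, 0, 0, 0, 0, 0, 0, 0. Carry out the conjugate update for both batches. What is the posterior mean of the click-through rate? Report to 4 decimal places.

0.2577

The Beta prior is conjugate to a Binomial/Bernoulli likelihood; the update adds successes to α and failures to β.
After batch 1: Beta(8.0+7, 9.6+29) = Beta(15.0, 38.6).
After batch 2: Beta(15.0+5, 38.6+19) = Beta(20.0, 57.6).
Posterior mean = α/(α+β) = 20.0/77.6 = 0.2577.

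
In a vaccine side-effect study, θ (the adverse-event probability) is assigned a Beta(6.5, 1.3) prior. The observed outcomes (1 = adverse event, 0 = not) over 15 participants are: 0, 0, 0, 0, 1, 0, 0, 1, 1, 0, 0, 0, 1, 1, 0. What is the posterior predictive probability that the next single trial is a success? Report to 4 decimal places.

The Beta prior is conjugate to a Binomial/Bernoulli likelihood; the update adds successes to α and failures to β.
Posterior: Beta(α+k, β+n−k) = Beta(6.5+5, 1.3+10) = Beta(11.5, 11.3).
For a single future Bernoulli trial, P(success | data) = α/(α+β) = 0.5044.

0.5044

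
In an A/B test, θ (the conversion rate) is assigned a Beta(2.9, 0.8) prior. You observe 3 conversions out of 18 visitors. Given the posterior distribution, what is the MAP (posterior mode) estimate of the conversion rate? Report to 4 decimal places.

The Beta prior is conjugate to a Binomial/Bernoulli likelihood; the update adds successes to α and failures to β.
Posterior: Beta(α+k, β+n−k) = Beta(2.9+3, 0.8+15) = Beta(5.9, 15.8).
Mode of Beta(a,b) for a,b>1 is (a−1)/(a+b−2) = 4.9/19.7 = 0.2487.

0.2487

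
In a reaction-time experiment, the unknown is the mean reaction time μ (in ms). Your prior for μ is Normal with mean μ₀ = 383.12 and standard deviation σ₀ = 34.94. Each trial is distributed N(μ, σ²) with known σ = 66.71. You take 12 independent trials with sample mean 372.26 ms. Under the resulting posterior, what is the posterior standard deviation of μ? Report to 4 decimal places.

For Normal data with known variance σ², a Normal(μ₀, σ₀²) prior on μ is conjugate. Posterior precision = 1/σ₀² + n/σ²; posterior mean is the precision-weighted average of μ₀ and x̄.
σ₀² = 34.94² = 1220.8036, σ² = 66.71² = 4450.2241; σ² + n·σ₀² = 4450.2241 + 12·1220.8036 = 19099.8673.
Posterior precision = 1/σ₀² + n/σ² = 1/1220.8036 + 12/4450.2241 = (σ² + n·σ₀²)/(σ₀²σ²) = 19099.8673/(1220.8036·4450.2241); posterior variance σₙ² = σ₀²σ²/(σ² + n·σ₀²) = 1220.8036·4450.2241/19099.8673 = 284.444364.
Posterior SD = √σₙ² = √(1220.8036·4450.2241/19099.8673) = 16.8655.

16.8655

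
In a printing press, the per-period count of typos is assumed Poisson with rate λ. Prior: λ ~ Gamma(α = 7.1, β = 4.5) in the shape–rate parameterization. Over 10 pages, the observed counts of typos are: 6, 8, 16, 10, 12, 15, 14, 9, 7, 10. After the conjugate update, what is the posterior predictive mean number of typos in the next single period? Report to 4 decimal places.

7.8690

With a Gamma(shape α, rate β) prior, the Poisson likelihood is conjugate: the posterior is Gamma(α + ΣXᵢ, β + n).
Sum of counts S = 107 over n = 10 pages.
Posterior: Gamma(α+S, β+n) = Gamma(7.1+107, 4.5+10) = Gamma(114.1, 14.5).
The predictive distribution for one future period is NegBinom with mean α/β = 7.8690.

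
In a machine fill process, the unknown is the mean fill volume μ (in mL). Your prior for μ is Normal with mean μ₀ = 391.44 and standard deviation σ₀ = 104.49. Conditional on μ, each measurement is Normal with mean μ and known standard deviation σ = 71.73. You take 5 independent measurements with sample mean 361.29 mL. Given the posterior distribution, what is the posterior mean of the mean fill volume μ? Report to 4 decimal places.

For Normal data with known variance σ², a Normal(μ₀, σ₀²) prior on μ is conjugate. Posterior precision = 1/σ₀² + n/σ²; posterior mean is the precision-weighted average of μ₀ and x̄.
n·x̄ = 5·361.29 = 1806.45.
σ₀² = 104.49² = 10918.1601, σ² = 71.73² = 5145.1929; σ² + n·σ₀² = 5145.1929 + 5·10918.1601 = 59735.9934.
Posterior mean = (μ₀/σ₀² + n·x̄/σ²)/(1/σ₀² + n/σ²) = (σ²·μ₀ + σ₀²·n·x̄)/(σ² + n·σ₀²) = (5145.1929·391.44 + 10918.1601·1806.45)/59735.9934 = 21737144.621421/59735.9934 = 363.8869.

363.8869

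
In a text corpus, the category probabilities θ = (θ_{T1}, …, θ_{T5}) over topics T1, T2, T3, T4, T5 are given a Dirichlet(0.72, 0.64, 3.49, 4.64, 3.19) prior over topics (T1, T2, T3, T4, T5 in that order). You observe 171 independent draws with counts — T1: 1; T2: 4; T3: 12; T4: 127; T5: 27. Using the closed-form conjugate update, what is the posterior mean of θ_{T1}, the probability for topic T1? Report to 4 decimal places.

The Dirichlet prior is conjugate to the Multinomial likelihood: each posterior αⱼ = prior αⱼ + observed count nⱼ.
Posterior concentration: (1.72, 4.64, 15.49, 131.64, 30.19), total = 183.68.
E[θ_{T1}|data] = α_{T1}/Σα = 1.72/183.68 = 0.0094.

0.0094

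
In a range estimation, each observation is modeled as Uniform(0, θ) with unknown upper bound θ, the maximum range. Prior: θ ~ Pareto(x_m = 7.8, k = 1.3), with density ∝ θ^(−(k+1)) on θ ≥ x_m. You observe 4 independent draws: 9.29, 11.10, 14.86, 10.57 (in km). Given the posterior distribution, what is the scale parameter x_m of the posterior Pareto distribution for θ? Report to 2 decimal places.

14.86

A Pareto(scale x_m, shape k) prior on the upper bound θ of Uniform(0, θ) is conjugate: posterior is Pareto(max(x_m, max xᵢ), k + n).
Sample maximum = 14.86; prior scale x_m = 7.8 → posterior scale = max = 14.86.
Posterior shape = 1.3 + 4 = 5.3.
Posterior scale x_m = 14.86.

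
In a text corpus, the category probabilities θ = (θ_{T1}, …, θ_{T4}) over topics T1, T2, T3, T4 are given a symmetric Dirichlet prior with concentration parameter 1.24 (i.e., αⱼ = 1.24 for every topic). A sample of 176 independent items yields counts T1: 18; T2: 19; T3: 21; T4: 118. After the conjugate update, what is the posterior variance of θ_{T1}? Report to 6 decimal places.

0.000522

The Dirichlet prior is conjugate to the Multinomial likelihood: each posterior αⱼ = prior αⱼ + observed count nⱼ.
Posterior concentration: (19.24, 20.24, 22.24, 119.24), total = 180.96.
Var[θ_j] = α_j(Σα−α_j)/((Σα)²(Σα+1)) = 19.24·161.72/(180.96²·181.96) = 0.000522.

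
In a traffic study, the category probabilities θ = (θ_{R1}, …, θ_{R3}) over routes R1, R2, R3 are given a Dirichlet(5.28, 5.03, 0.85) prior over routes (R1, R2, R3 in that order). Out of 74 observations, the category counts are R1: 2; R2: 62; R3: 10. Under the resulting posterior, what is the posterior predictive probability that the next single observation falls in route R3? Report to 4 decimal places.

0.1274

The Dirichlet prior is conjugate to the Multinomial likelihood: each posterior αⱼ = prior αⱼ + observed count nⱼ.
Posterior concentration: (7.28, 67.03, 10.85), total = 85.16.
P(next = R3 | data) = α_{R3}/Σα = 0.1274.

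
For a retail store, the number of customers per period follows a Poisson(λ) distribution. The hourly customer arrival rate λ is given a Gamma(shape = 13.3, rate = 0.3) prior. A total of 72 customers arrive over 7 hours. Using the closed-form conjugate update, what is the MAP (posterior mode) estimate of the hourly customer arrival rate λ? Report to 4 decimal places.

11.5479

With a Gamma(shape α, rate β) prior, the Poisson likelihood is conjugate: the posterior is Gamma(α + ΣXᵢ, β + n).
Posterior: Gamma(α+S, β+n) = Gamma(13.3+72, 0.3+7) = Gamma(85.3, 7.3).
Mode of Gamma(α,β) for α≥1 is (α−1)/β = 84.3/7.3 = 11.5479.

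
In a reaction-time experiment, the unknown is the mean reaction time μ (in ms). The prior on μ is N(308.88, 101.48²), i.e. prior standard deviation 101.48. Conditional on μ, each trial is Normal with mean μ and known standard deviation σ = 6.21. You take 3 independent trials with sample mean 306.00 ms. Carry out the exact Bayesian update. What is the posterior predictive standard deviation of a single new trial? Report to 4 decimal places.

7.1696

For Normal data with known variance σ², a Normal(μ₀, σ₀²) prior on μ is conjugate. Posterior precision = 1/σ₀² + n/σ²; posterior mean is the precision-weighted average of μ₀ and x̄.
σ₀² = 101.48² = 10298.1904, σ² = 6.21² = 38.5641; σ² + n·σ₀² = 38.5641 + 3·10298.1904 = 30933.1353.
Posterior precision = 1/σ₀² + n/σ² = 1/10298.1904 + 3/38.5641 = (σ² + n·σ₀²)/(σ₀²σ²) = 30933.1353/(10298.1904·38.5641); posterior variance σₙ² = σ₀²σ²/(σ² + n·σ₀²) = 10298.1904·38.5641/30933.1353 = 12.838674.
Predictive variance for one new observation = σₙ² + σ² = 10298.1904·38.5641/30933.1353 + 38.5641 = σ²·(σ₀² + 30933.1353)/30933.1353 = 38.5641·41231.3257/30933.1353 = 51.402774; SD = √(38.5641·41231.3257/30933.1353) = 7.1696.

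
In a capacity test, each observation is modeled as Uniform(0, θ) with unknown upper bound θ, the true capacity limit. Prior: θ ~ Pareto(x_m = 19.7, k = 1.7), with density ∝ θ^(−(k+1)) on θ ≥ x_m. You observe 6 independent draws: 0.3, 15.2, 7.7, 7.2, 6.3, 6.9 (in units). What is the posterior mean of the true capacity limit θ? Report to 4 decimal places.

A Pareto(scale x_m, shape k) prior on the upper bound θ of Uniform(0, θ) is conjugate: posterior is Pareto(max(x_m, max xᵢ), k + n).
Sample maximum = 15.2; prior scale x_m = 19.7 → posterior scale = max = 19.7.
Posterior shape = 1.7 + 6 = 7.7.
E[θ|data] = k·x_m/(k−1) = 7.7·19.7/6.7 = 22.6403.

22.6403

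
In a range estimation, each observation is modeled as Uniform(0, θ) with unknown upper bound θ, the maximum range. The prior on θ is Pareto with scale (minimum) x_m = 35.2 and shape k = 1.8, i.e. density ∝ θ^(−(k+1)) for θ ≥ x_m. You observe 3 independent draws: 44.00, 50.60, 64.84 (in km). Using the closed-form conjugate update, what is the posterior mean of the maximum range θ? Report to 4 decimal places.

A Pareto(scale x_m, shape k) prior on the upper bound θ of Uniform(0, θ) is conjugate: posterior is Pareto(max(x_m, max xᵢ), k + n).
Sample maximum = 64.84; prior scale x_m = 35.2 → posterior scale = max = 64.84.
Posterior shape = 1.8 + 3 = 4.8.
E[θ|data] = k·x_m/(k−1) = 4.8·64.84/3.8 = 81.9032.

81.9032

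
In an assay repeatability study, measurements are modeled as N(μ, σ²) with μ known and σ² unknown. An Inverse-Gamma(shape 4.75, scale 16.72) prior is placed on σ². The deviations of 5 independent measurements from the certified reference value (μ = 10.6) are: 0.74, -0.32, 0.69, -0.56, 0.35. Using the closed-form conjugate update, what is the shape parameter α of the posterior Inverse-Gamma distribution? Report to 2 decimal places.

With known mean μ and an Inverse-Gamma(α, β) prior on σ², the Normal likelihood is conjugate: posterior is Inv-Gamma(α + n/2, β + Σ(xᵢ−μ)²/2).
Σ(xᵢ−μ)² = (0.74)² + (-0.32)² + (0.69)² + (-0.56)² + (0.35)² = 1.5622.
Posterior: Inv-Gamma(4.75 + 5/2, 16.72 + 1.5622/2) = Inv-Gamma(7.25, 17.50110).
Posterior α = 7.25.

7.25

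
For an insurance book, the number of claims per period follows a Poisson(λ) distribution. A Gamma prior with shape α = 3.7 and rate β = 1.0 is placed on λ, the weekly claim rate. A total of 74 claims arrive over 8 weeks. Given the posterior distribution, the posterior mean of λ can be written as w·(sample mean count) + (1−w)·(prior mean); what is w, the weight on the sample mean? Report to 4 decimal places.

With a Gamma(shape α, rate β) prior, the Poisson likelihood is conjugate: the posterior is Gamma(α + ΣXᵢ, β + n).
Posterior mean = (α₀+S)/(β₀+n) = [n/(β₀+n)]·(S/n) + [β₀/(β₀+n)]·(α₀/β₀), so only n and β₀ enter the weight.
Weight on data w = n/(β₀+n) = 8/(1.0+8) = 8/9.0 = 0.8889.

0.8889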